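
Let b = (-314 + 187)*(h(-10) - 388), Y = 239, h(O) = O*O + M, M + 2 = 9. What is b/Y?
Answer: 35687/239 ≈ 149.32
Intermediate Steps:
M = 7 (M = -2 + 9 = 7)
h(O) = 7 + O**2 (h(O) = O*O + 7 = O**2 + 7 = 7 + O**2)
b = 35687 (b = (-314 + 187)*((7 + (-10)**2) - 388) = -127*((7 + 100) - 388) = -127*(107 - 388) = -127*(-281) = 35687)
b/Y = 35687/239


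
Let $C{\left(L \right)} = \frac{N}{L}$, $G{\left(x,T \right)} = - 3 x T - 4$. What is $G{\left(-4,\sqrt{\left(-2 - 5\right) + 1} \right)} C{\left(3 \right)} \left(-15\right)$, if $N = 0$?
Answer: $0$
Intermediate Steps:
$G{\left(x,T \right)} = -4 - 3 T x$ ($G{\left(x,T \right)} = - 3 T x - 4 = -4 - 3 T x$)
$C{\left(L \right)} = 0$ ($C{\left(L \right)} = \frac{0}{L} = 0$)
$G{\left(-4,\sqrt{\left(-2 - 5\right) + 1} \right)} C{\left(3 \right)} \left(-15\right) = \left(-4 - 3 \sqrt{\left(-2 - 5\right) + 1} \left(-4\right)\right) 0 \left(-15\right) = \left(-4 - 3 \sqrt{-7 + 1} \left(-4\right)\right) 0 \left(-15\right) = \left(-4 - 3 \sqrt{-6} \left(-4\right)\right) 0 \left(-15\right) = \left(-4 - 3 i \sqrt{6} \left(-4\right)\right) 0 \left(-15\right) = \left(-4 + 12 i \sqrt{6}\right) 0 \left(-15\right) = 0 \left(-15\right) = 0$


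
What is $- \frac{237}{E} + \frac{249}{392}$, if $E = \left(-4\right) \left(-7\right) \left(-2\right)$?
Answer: $\frac{477}{98} \approx 4.8673$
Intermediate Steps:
$E = -56$ ($E = 28 \left(-2\right) = -56$)
$- \frac{237}{E} + \frac{249}{392} = - \frac{237}{-56} + \frac{249}{392} = \left(-237\right) \left(- \frac{1}{56}\right) + 249 \cdot \frac{1}{392} = \frac{237}{56} + \frac{249}{392} = \frac{477}{98}$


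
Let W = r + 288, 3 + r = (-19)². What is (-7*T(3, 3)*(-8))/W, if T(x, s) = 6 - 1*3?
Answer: 84/323 ≈ 0.26006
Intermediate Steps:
T(x, s) = 3 (T(x, s) = 6 - 3 = 3)
r = 358 (r = -3 + (-19)² = -3 + 361 = 358)
W = 646 (W = 358 + 288 = 646)
(-7*T(3, 3)*(-8))/W = (-7*3*(-8))/646 = -21*(-8)*(1/646) = 168*(1/646) = 84/323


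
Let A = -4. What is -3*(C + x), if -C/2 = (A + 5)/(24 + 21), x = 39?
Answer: -1753/15 ≈ -116.87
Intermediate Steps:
C = -2/45 (C = -2*(-4 + 5)/(24 + 21) = -2/45 ≈ -0.044444)
-3*(C + x) = -3*(-2/45 + 39) = -3*1753/45 = -1753/15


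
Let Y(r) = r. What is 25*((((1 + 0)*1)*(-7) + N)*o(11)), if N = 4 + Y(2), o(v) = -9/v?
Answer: 225/11 ≈ 20.455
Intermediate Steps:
N = 6 (N = 4 + 2 = 6)
25*((((1 + 0)*1)*(-7) + N)*o(11)) = 25*((((1 + 0)*1)*(-7) + 6)*(-9/11)) = 25*(((1*1)*(-7) + 6)*(-9*1/11)) = 25*((1*(-7) + 6)*(-9/11)) = 25*((-7 + 6)*(-9/11)) = 25*(-1*(-9/11)) = 25*(9/11) = 225/11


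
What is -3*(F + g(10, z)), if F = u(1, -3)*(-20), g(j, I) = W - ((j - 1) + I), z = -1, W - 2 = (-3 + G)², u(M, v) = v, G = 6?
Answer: -189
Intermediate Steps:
W = 11 (W = 2 + (-3 + 6)² = 2 + 3² = 2 + 9 = 11)
g(j, I) = 12 - I - j (g(j, I) = 11 - ((j - 1) + I) = 11 - ((-1 + j) + I) = 11 - (-1 + I + j) = 11 + (1 - I - j) = 12 - I - j)
F = 60 (F = -3*(-20) = 60)
-3*(F + g(10, z)) = -3*(60 + (12 - 1*(-1) - 1*10)) = -3*(60 + (12 + 1 - 10)) = -3*(60 + 3) = -3*63 = -189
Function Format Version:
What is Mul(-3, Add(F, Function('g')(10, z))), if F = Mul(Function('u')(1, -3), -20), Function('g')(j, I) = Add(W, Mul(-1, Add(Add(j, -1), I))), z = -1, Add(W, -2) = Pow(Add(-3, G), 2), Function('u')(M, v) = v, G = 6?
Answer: -189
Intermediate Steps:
W = 11 (W = Add(2, Pow(Add(-3, 6), 2)) = Add(2, Pow(3, 2)) = Add(2, 9) = 11)
Function('g')(j, I) = Add(12, Mul(-1, I), Mul(-1, j)) (Function('g')(j, I) = Add(11, Mul(-1, Add(Add(j, -1), I))) = Add(11, Mul(-1, Add(Add(-1, j), I))) = Add(11, Mul(-1, Add(-1, I, j))) = Add(11, Add(1, Mul(-1, I), Mul(-1, j))) = Add(12, Mul(-1, I), Mul(-1, j)))
F = 60 (F = Mul(-3, -20) = 60)
Mul(-3, Add(F, Function('g')(10, z))) = Mul(-3, Add(60, Add(12, Mul(-1, -1), Mul(-1, 10)))) = Mul(-3, Add(60, Add(12, 1, -10))) = Mul(-3, Add(60, 3)) = Mul(-3, 63) = -189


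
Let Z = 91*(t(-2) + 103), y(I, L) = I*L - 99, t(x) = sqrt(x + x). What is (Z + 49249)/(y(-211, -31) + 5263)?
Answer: 58622/11705 + 182*I/11705 ≈ 5.0083 + 0.015549*I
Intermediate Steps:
t(x) = sqrt(2)*sqrt(x) (t(x) = sqrt(2*x) = sqrt(2)*sqrt(x))
y(I, L) = -99 + I*L
Z = 9373 + 182*I (Z = 91*(sqrt(2)*sqrt(-2) + 103) = 91*(sqrt(2)*(I*sqrt(2)) + 103) = 91*(2*I + 103) = 91*(103 + 2*I) = 9373 + 182*I ≈ 9373.0 + 182.0*I)
(Z + 49249)/(y(-211, -31) + 5263) = ((9373 + 182*I) + 49249)/((-99 - 211*(-31)) + 5263) = (58622 + 182*I)/((-99 + 6541) + 5263) = (58622 + 182*I)/(6442 + 5263) = (58622 + 182*I)/11705 = (58622 + 182*I)*(1/11705) = 58622/11705 + 182*I/11705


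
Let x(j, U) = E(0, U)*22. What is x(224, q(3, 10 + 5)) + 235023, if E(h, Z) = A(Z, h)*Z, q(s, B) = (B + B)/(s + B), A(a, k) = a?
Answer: 2115757/9 ≈ 2.3508e+5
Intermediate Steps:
q(s, B) = 2*B/(B + s) (q(s, B) = (2*B)/(B + s) = 2*B/(B + s))
E(h, Z) = Z² (E(h, Z) = Z*Z = Z²)
x(j, U) = 22*U² (x(j, U) = U²*22 = 22*U²)
x(224, q(3, 10 + 5)) + 235023 = 22*(2*(10 + 5)/((10 + 5) + 3))² + 235023 = 22*(2*15/(15 + 3))² + 235023 = 22*(2*15/18)² + 235023 = 22*(2*15*(1/18))² + 235023 = 22*(5/3)² + 235023 = 22*(25/9) + 235023 = 550/9 + 235023 = 2115757/9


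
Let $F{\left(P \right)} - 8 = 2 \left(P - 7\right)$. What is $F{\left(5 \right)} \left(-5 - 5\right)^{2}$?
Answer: $400$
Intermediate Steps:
$F{\left(P \right)} = -6 + 2 P$ ($F{\left(P \right)} = 8 + 2 \left(P - 7\right) = 8 + 2 \left(-7 + P\right) = 8 + \left(-14 + 2 P\right) = -6 + 2 P$)
$F{\left(5 \right)} \left(-5 - 5\right)^{2} = \left(-6 + 2 \cdot 5\right) \left(-5 - 5\right)^{2} = \left(-6 + 10\right) \left(-10\right)^{2} = 4 \cdot 100 = 400$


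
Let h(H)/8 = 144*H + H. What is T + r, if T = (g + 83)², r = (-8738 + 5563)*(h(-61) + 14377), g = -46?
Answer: 179017394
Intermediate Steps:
h(H) = 1160*H (h(H) = 8*(144*H + H) = 8*(145*H) = 1160*H)
r = 179016025 (r = (-8738 + 5563)*(1160*(-61) + 14377) = -3175*(-70760 + 14377) = -3175*(-56383) = 179016025)
T = 1369 (T = (-46 + 83)² = 37² = 1369)
T + r = 1369 + 179016025 = 179017394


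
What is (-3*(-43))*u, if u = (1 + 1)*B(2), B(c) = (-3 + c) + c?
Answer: 258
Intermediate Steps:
B(c) = -3 + 2*c
u = 2 (u = (1 + 1)*(-3 + 2*2) = 2*(-3 + 4) = 2*1 = 2)
(-3*(-43))*u = -3*(-43)*2 = 129*2 = 258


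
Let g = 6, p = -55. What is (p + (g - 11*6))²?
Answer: 13225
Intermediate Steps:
(p + (g - 11*6))² = (-55 + (6 - 11*6))² = (-55 + (6 - 66))² = (-55 - 60)² = (-115)² = 13225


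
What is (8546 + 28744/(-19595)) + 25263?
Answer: 662458611/19595 ≈ 33808.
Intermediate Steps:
(8546 + 28744/(-19595)) + 25263 = (8546 + 28744*(-1/19595)) + 25263 = (8546 - 28744/19595) + 25263 = 167430126/19595 + 25263 = 662458611/19595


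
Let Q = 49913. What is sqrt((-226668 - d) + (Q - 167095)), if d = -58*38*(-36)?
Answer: I*sqrt(423194) ≈ 650.53*I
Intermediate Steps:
d = 79344 (d = -2204*(-36) = 79344)
sqrt((-226668 - d) + (Q - 167095)) = sqrt((-226668 - 1*79344) + (49913 - 167095)) = sqrt((-226668 - 79344) - 117182) = sqrt(-306012 - 117182) = sqrt(-423194) = I*sqrt(423194)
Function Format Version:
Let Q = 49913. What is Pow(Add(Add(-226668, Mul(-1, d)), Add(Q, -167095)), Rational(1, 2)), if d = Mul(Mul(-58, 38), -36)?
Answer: Mul(I, Pow(423194, Rational(1, 2))) ≈ Mul(650.53, I)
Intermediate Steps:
d = 79344 (d = Mul(-2204, -36) = 79344)
Pow(Add(Add(-226668, Mul(-1, d)), Add(Q, -167095)), Rational(1, 2)) = Pow(Add(Add(-226668, Mul(-1, 79344)), Add(49913, -167095)), Rational(1, 2)) = Pow(Add(Add(-226668, -79344), -117182), Rational(1, 2)) = Pow(Add(-306012, -117182), Rational(1, 2)) = Pow(-423194, Rational(1, 2)) = Mul(I, Pow(423194, Rational(1, 2)))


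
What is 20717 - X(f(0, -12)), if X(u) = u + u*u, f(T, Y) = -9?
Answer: 20645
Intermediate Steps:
X(u) = u + u²
20717 - X(f(0, -12)) = 20717 - (-9)*(1 - 9) = 20717 - (-9)*(-8) = 20717 - 1*72 = 20717 - 72 = 20645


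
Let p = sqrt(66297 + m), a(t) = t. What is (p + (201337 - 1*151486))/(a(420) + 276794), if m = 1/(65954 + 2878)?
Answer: 49851/277214 + sqrt(2181283740190)/1590099504 ≈ 0.18076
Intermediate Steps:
m = 1/68832 ≈ 1.4528e-5
p = sqrt(2181283740190)/5736 (p = sqrt(66297 + 1/68832) = sqrt(4563355105/68832) = sqrt(2181283740190)/5736 ≈ 257.48)
(p + (201337 - 1*151486))/(a(420) + 276794) = (sqrt(2181283740190)/5736 + (201337 - 1*151486))/(420 + 276794) = (sqrt(2181283740190)/5736 + (201337 - 151486))/277214 = (sqrt(2181283740190)/5736 + 49851)*(1/277214) = (49851 + sqrt(2181283740190)/5736)*(1/277214) = 49851/277214 + sqrt(2181283740190)/1590099504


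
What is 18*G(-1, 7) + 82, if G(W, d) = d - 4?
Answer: 136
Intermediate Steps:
G(W, d) = -4 + d
18*G(-1, 7) + 82 = 18*(-4 + 7) + 82 = 18*3 + 82 = 54 + 82 = 136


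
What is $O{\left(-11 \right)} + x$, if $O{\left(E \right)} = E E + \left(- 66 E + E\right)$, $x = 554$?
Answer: $1390$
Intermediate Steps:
$O{\left(E \right)} = E^{2} - 65 E$
$O{\left(-11 \right)} + x = - 11 \left(-65 - 11\right) + 554 = \left(-11\right) \left(-76\right) + 554 = 836 + 554 = 1390$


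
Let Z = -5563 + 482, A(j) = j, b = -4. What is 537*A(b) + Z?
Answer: -7229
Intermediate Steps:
Z = -5081
537*A(b) + Z = 537*(-4) - 5081 = -2148 - 5081 = -7229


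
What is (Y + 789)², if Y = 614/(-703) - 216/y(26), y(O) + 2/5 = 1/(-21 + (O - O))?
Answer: 1762700843289961/1091707681 ≈ 1.6146e+6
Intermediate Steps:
y(O) = -47/105 (y(O) = -⅖ + 1/(-21 + (O - O)) = -⅖ + 1/(-21 + 0) = -⅖ + 1/(-21) = -⅖ - 1/21 = -47/105)
Y = 15915182/33041 (Y = 614/(-703) - 216/(-47/105) = 614*(-1/703) - 216*(-105/47) = -614/703 + 22680/47 = 15915182/33041 ≈ 481.68)
(Y + 789)² = (15915182/33041 + 789)² = (41984531/33041)² = 1762700843289961/1091707681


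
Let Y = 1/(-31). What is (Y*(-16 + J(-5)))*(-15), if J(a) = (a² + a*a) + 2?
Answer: 540/31 ≈ 17.419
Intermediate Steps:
Y = -1/31 ≈ -0.032258
J(a) = 2 + 2*a² (J(a) = (a² + a²) + 2 = 2*a² + 2 = 2 + 2*a²)
(Y*(-16 + J(-5)))*(-15) = -(-16 + (2 + 2*(-5)²))/31*(-15) = -(-16 + (2 + 2*25))/31*(-15) = -(-16 + (2 + 50))/31*(-15) = -(-16 + 52)/31*(-15) = -1/31*36*(-15) = -36/31*(-15) = 540/31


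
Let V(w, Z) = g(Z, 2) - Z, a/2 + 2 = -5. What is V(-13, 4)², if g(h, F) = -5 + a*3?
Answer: 2601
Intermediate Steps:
a = -14 (a = -4 + 2*(-5) = -4 - 10 = -14)
g(h, F) = -47 (g(h, F) = -5 - 14*3 = -5 - 42 = -47)
V(w, Z) = -47 - Z
V(-13, 4)² = (-47 - 1*4)² = (-47 - 4)² = (-51)² = 2601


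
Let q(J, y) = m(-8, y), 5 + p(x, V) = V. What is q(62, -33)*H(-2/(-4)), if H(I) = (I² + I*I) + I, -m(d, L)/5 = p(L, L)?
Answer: 190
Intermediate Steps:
p(x, V) = -5 + V
m(d, L) = 25 - 5*L (m(d, L) = -5*(-5 + L) = 25 - 5*L)
q(J, y) = 25 - 5*y
H(I) = I + 2*I² (H(I) = (I² + I²) + I = 2*I² + I = I + 2*I²)
q(62, -33)*H(-2/(-4)) = (25 - 5*(-33))*((-2/(-4))*(1 + 2*(-2/(-4)))) = (25 + 165)*((-2*(-¼))*(1 + 2*(-2*(-¼)))) = 190*((1 + 2*(½))/2) = 190*((1 + 1)/2) = 190*((½)*2) = 190*1 = 190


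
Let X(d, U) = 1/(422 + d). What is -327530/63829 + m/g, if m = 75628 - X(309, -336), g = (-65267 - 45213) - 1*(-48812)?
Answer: -18293552461783/2877367150332 ≈ -6.3577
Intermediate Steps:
g = -61668 (g = -110480 + 48812 = -61668)
m = 55284067/731 (m = 75628 - 1/(422 + 309) = 75628 - 1/731 = 55284067/731 ≈ 75628.)
-327530/63829 + m/g = -327530/63829 + (55284067/731)/(-61668) = -327530*1/63829 + (55284067/731)*(-1/61668) = -327530/63829 - 55284067/45079308 = -18293552461783/2877367150332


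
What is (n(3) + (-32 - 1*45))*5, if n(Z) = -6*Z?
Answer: -475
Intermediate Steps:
(n(3) + (-32 - 1*45))*5 = (-6*3 + (-32 - 1*45))*5 = (-18 + (-32 - 45))*5 = (-18 - 77)*5 = -95*5 = -475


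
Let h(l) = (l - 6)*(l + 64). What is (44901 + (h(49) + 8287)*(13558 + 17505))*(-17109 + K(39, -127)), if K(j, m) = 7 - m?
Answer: -6932574705525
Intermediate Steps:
h(l) = (-6 + l)*(64 + l)
(44901 + (h(49) + 8287)*(13558 + 17505))*(-17109 + K(39, -127)) = (44901 + ((-384 + 49² + 58*49) + 8287)*(13558 + 17505))*(-17109 + (7 - 1*(-127))) = (44901 + ((-384 + 2401 + 2842) + 8287)*31063)*(-17109 + (7 + 127)) = (44901 + (4859 + 8287)*31063)*(-17109 + 134) = (44901 + 13146*31063)*(-16975) = (44901 + 408354198)*(-16975) = 408399099*(-16975) = -6932574705525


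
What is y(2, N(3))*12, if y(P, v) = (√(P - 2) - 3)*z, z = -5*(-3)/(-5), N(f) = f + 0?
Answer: 108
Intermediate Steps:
N(f) = f
z = -3 (z = 15*(-⅕) = -3)
y(P, v) = 9 - 3*√(-2 + P) (y(P, v) = (√(P - 2) - 3)*(-3) = (√(-2 + P) - 3)*(-3) = (-3 + √(-2 + P))*(-3) = 9 - 3*√(-2 + P))
y(2, N(3))*12 = (9 - 3*√(-2 + 2))*12 = (9 - 3*√0)*12 = (9 - 3*0)*12 = (9 + 0)*12 = 9*12 = 108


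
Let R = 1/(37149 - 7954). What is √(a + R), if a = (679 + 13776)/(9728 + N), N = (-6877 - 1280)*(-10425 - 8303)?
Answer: √640922486935912634830/2230118815340 ≈ 0.011352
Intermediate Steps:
N = 152764296 (N = -8157*(-18728) = 152764296)
R = 1/29195 ≈ 3.4252e-5
a = 14455/152774024 (a = (679 + 13776)/(9728 + 152764296) = 14455/152774024 ≈ 9.4617e-5)
√(a + R) = √(14455/152774024 + 1/29195) = √(574787749/4460237630680) = √640922486935912634830/2230118815340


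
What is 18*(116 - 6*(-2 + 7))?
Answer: 1548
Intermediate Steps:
18*(116 - 6*(-2 + 7)) = 18*(116 - 6*5) = 18*(116 - 30) = 18*86 = 1548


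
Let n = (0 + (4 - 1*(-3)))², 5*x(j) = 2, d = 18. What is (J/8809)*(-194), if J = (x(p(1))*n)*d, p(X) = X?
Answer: -342216/44045 ≈ -7.7697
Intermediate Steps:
x(j) = ⅖ (x(j) = (⅕)*2 = ⅖)
n = 49 (n = (0 + (4 + 3))² = (0 + 7)² = 7² = 49)
J = 1764/5 (J = ((⅖)*49)*18 = (98/5)*18 = 1764/5 ≈ 352.80)
(J/8809)*(-194) = ((1764/5)/8809)*(-194) = ((1764/5)*(1/8809))*(-194) = (1764/44045)*(-194) = -342216/44045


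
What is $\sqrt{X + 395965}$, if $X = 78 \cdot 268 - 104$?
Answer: $\sqrt{416765} \approx 645.57$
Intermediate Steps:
$X = 20800$ ($X = 20904 - 104 = 20800$)
$\sqrt{X + 395965} = \sqrt{20800 + 395965} = \sqrt{416765}$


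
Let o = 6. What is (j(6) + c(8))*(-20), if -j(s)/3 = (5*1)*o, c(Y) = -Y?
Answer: 1960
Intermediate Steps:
j(s) = -90 (j(s) = -3*5*1*6 = -15*6 = -3*30 = -90)
(j(6) + c(8))*(-20) = (-90 - 1*8)*(-20) = (-90 - 8)*(-20) = -98*(-20) = 1960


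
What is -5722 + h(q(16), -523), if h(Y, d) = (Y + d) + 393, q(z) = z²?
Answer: -5596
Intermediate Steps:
h(Y, d) = 393 + Y + d
-5722 + h(q(16), -523) = -5722 + (393 + 16² - 523) = -5722 + (393 + 256 - 523) = -5722 + 126 = -5596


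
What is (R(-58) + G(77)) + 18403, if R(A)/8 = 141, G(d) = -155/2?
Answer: 38907/2 ≈ 19454.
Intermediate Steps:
G(d) = -155/2 (G(d) = -155*½ = -155/2)
R(A) = 1128 (R(A) = 8*141 = 1128)
(R(-58) + G(77)) + 18403 = (1128 - 155/2) + 18403 = 2101/2 + 18403 = 38907/2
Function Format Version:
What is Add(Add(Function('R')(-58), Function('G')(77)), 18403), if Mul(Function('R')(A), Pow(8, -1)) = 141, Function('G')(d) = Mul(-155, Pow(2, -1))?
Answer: Rational(38907, 2) ≈ 19454.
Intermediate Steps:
Function('G')(d) = Rational(-155, 2) (Function('G')(d) = Mul(-155, Rational(1, 2)) = Rational(-155, 2))
Function('R')(A) = 1128 (Function('R')(A) = Mul(8, 141) = 1128)
Add(Add(Function('R')(-58), Function('G')(77)), 18403) = Add(Add(1128, Rational(-155, 2)), 18403) = Add(Rational(2101, 2), 18403) = Rational(38907, 2)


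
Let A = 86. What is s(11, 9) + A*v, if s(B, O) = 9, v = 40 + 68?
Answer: 9297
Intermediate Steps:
v = 108
s(11, 9) + A*v = 9 + 86*108 = 9 + 9288 = 9297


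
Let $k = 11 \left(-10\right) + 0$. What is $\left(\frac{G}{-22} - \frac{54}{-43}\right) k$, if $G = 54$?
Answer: $\frac{5670}{43} \approx 131.86$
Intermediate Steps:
$k = -110$ ($k = -110 + 0 = -110$)
$\left(\frac{G}{-22} - \frac{54}{-43}\right) k = \left(\frac{54}{-22} - \frac{54}{-43}\right) \left(-110\right) = \left(54 \left(- \frac{1}{22}\right) - - \frac{54}{43}\right) \left(-110\right) = \left(- \frac{27}{11} + \frac{54}{43}\right) \left(-110\right) = \left(- \frac{567}{473}\right) \left(-110\right) = \frac{5670}{43}$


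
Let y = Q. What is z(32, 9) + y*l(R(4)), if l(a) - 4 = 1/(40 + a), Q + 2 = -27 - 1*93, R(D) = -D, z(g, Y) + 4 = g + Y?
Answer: -8179/18 ≈ -454.39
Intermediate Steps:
z(g, Y) = -4 + Y + g (z(g, Y) = -4 + (g + Y) = -4 + (Y + g) = -4 + Y + g)
Q = -122 (Q = -2 + (-27 - 1*93) = -2 + (-27 - 93) = -2 - 120 = -122)
y = -122
l(a) = 4 + 1/(40 + a)
z(32, 9) + y*l(R(4)) = (-4 + 9 + 32) - 122*(161 + 4*(-1*4))/(40 - 1*4) = 37 - 122*(161 + 4*(-4))/(40 - 4) = 37 - 122*(161 - 16)/36 = 37 - 61*145/18 = 37 - 122*145/36 = 37 - 8845/18 = -8179/18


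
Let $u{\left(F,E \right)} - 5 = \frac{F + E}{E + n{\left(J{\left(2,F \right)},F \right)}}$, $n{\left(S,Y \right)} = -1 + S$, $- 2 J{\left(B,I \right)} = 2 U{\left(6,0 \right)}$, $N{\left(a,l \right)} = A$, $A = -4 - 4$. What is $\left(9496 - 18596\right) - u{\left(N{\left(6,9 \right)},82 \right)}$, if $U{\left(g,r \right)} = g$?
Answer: $- \frac{682949}{75} \approx -9106.0$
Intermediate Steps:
$A = -8$ ($A = -4 - 4 = -8$)
$N{\left(a,l \right)} = -8$
$J{\left(B,I \right)} = -6$ ($J{\left(B,I \right)} = - \frac{2 \cdot 6}{2} = \left(- \frac{1}{2}\right) 12 = -6$)
$u{\left(F,E \right)} = 5 + \frac{E + F}{-7 + E}$ ($u{\left(F,E \right)} = 5 + \frac{F + E}{E - 7} = 5 + \frac{E + F}{E - 7} = 5 + \frac{E + F}{-7 + E}$)
$\left(9496 - 18596\right) - u{\left(N{\left(6,9 \right)},82 \right)} = \left(9496 - 18596\right) - \frac{-35 - 8 + 6 \cdot 82}{-7 + 82} = -9100 - \frac{-35 - 8 + 492}{75} = -9100 - \frac{1}{75} \cdot 449 = -9100 - \frac{449}{75} = - \frac{682949}{75}$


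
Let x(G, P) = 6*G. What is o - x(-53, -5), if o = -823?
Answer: -505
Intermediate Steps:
o - x(-53, -5) = -823 - 6*(-53) = -823 - 1*(-318) = -823 + 318 = -505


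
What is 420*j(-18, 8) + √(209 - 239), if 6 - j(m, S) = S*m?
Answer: 63000 + I*√30 ≈ 63000.0 + 5.4772*I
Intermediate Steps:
j(m, S) = 6 - S*m
420*j(-18, 8) + √(209 - 239) = 420*(6 - 1*8*(-18)) + √(209 - 239) = 420*(6 + 144) + √(-30) = 420*150 + I*√30 = 63000 + I*√30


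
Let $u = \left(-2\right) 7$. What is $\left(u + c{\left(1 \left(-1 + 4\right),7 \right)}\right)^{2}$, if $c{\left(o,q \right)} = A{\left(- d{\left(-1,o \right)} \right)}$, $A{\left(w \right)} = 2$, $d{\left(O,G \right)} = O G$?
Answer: $144$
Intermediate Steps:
$d{\left(O,G \right)} = G O$
$c{\left(o,q \right)} = 2$
$u = -14$
$\left(u + c{\left(1 \left(-1 + 4\right),7 \right)}\right)^{2} = \left(-14 + 2\right)^{2} = \left(-12\right)^{2} = 144$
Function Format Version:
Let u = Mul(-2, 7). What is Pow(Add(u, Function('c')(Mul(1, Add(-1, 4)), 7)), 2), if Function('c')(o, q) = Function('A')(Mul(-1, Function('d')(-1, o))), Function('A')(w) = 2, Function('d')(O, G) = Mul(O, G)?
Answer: 144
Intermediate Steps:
Function('d')(O, G) = Mul(G, O)
Function('c')(o, q) = 2
u = -14
Pow(Add(u, Function('c')(Mul(1, Add(-1, 4)), 7)), 2) = Pow(Add(-14, 2), 2) = Pow(-12, 2) = 144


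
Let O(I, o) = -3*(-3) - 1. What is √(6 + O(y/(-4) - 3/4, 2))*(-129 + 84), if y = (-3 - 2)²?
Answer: -45*√14 ≈ -168.37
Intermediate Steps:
y = 25 (y = (-5)² = 25)
O(I, o) = 8 (O(I, o) = 9 - 1 = 8)
√(6 + O(y/(-4) - 3/4, 2))*(-129 + 84) = √(6 + 8)*(-129 + 84) = √14*(-45) = -45*√14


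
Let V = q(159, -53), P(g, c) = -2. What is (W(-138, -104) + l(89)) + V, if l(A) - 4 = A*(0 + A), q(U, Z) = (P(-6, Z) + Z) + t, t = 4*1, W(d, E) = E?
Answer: 7770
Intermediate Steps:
t = 4
q(U, Z) = 2 + Z (q(U, Z) = (-2 + Z) + 4 = 2 + Z)
l(A) = 4 + A² (l(A) = 4 + A*(0 + A) = 4 + A*A = 4 + A²)
V = -51 (V = 2 - 53 = -51)
(W(-138, -104) + l(89)) + V = (-104 + (4 + 89²)) - 51 = (-104 + (4 + 7921)) - 51 = (-104 + 7925) - 51 = 7821 - 51 = 7770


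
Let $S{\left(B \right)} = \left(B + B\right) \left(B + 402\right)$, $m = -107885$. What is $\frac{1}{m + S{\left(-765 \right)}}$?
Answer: $\frac{1}{447505} \approx 2.2346 \cdot 10^{-6}$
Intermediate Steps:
$S{\left(B \right)} = 2 B \left(402 + B\right)$
$\frac{1}{m + S{\left(-765 \right)}} = \frac{1}{-107885 + 2 \left(-765\right) \left(402 - 765\right)} = \frac{1}{-107885 + 2 \left(-765\right) \left(-363\right)} = \frac{1}{-107885 + 555390} = \frac{1}{447505}$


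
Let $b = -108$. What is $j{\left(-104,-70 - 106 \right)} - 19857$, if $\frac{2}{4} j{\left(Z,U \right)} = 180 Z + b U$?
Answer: $-19281$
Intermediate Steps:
$j{\left(Z,U \right)} = - 216 U + 360 Z$ ($j{\left(Z,U \right)} = 2 \left(180 Z - 108 U\right) = 2 \left(- 108 U + 180 Z\right) = - 216 U + 360 Z$)
$j{\left(-104,-70 - 106 \right)} - 19857 = \left(- 216 \left(-70 - 106\right) + 360 \left(-104\right)\right) - 19857 = \left(\left(-216\right) \left(-176\right) - 37440\right) - 19857 = \left(38016 - 37440\right) - 19857 = 576 - 19857 = -19281$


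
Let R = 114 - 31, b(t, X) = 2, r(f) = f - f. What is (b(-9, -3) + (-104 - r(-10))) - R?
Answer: -185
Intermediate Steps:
r(f) = 0
R = 83
(b(-9, -3) + (-104 - r(-10))) - R = (2 + (-104 - 1*0)) - 1*83 = (2 + (-104 + 0)) - 83 = (2 - 104) - 83 = -102 - 83 = -185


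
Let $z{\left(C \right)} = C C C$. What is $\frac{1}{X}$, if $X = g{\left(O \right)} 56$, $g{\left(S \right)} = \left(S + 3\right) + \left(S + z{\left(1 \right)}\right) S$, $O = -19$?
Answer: $\frac{1}{18256} \approx 5.4776 \cdot 10^{-5}$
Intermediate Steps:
$z{\left(C \right)} = C^{3}$ ($z{\left(C \right)} = C^{2} C = C^{3}$)
$g{\left(S \right)} = 3 + S + S \left(1 + S\right)$ ($g{\left(S \right)} = \left(S + 3\right) + \left(S + 1^{3}\right) S = \left(3 + S\right) + \left(S + 1\right) S = \left(3 + S\right) + \left(1 + S\right) S = \left(3 + S\right) + S \left(1 + S\right) = 3 + S + S \left(1 + S\right)$)
$X = 18256$ ($X = \left(3 + \left(-19\right)^{2} + 2 \left(-19\right)\right) 56 = \left(3 + 361 - 38\right) 56 = 326 \cdot 56 = 18256$)
$\frac{1}{X} = \frac{1}{18256}$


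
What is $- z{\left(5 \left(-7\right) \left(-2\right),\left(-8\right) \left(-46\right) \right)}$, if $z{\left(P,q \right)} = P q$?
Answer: $-25760$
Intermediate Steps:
$- z{\left(5 \left(-7\right) \left(-2\right),\left(-8\right) \left(-46\right) \right)} = - 5 \left(-7\right) \left(-2\right) \left(\left(-8\right) \left(-46\right)\right) = - \left(-35\right) \left(-2\right) 368 = - 70 \cdot 368 = \left(-1\right) 25760 = -25760$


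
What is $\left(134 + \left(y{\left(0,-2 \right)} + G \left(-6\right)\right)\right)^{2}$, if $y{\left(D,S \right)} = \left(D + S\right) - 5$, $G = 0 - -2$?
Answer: $13225$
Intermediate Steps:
$G = 2$ ($G = 0 + 2 = 2$)
$y{\left(D,S \right)} = -5 + D + S$
$\left(134 + \left(y{\left(0,-2 \right)} + G \left(-6\right)\right)\right)^{2} = \left(134 + \left(\left(-5 + 0 - 2\right) + 2 \left(-6\right)\right)\right)^{2} = \left(134 - 19\right)^{2} = 115^{2} = 13225$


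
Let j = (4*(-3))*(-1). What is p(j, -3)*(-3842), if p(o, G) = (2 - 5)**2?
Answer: -34578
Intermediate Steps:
j = 12 (j = -12*(-1) = 12)
p(o, G) = 9 (p(o, G) = (-3)**2 = 9)
p(j, -3)*(-3842) = 9*(-3842) = -34578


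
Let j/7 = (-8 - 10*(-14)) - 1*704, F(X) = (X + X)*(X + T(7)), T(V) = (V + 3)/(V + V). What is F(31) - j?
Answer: 41792/7 ≈ 5970.3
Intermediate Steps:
T(V) = (3 + V)/(2*V) (T(V) = (3 + V)/((2*V)) = (3 + V)*(1/(2*V)) = (3 + V)/(2*V))
F(X) = 2*X*(5/7 + X) (F(X) = (X + X)*(X + (1/2)*(3 + 7)/7) = (2*X)*(X + (1/2)*(1/7)*10) = (2*X)*(X + 5/7) = (2*X)*(5/7 + X) = 2*X*(5/7 + X))
j = -4004 (j = 7*((-8 - 10*(-14)) - 1*704) = 7*((-8 + 140) - 704) = 7*(132 - 704) = 7*(-572) = -4004)
F(31) - j = (2/7)*31*(5 + 7*31) - 1*(-4004) = (2/7)*31*(5 + 217) + 4004 = (2/7)*31*222 + 4004 = 13764/7 + 4004 = 41792/7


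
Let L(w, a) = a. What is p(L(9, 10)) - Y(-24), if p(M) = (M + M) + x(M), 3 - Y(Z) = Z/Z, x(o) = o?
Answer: 28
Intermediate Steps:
Y(Z) = 2 (Y(Z) = 3 - Z/Z = 3 - 1*1 = 3 - 1 = 2)
p(M) = 3*M (p(M) = (M + M) + M = 2*M + M = 3*M)
p(L(9, 10)) - Y(-24) = 3*10 - 1*2 = 30 - 2 = 28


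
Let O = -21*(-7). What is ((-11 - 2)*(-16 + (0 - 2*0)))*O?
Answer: 30576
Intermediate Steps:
O = 147
((-11 - 2)*(-16 + (0 - 2*0)))*O = ((-11 - 2)*(-16 + (0 - 2*0)))*147 = -13*(-16 + (0 + 0))*147 = -13*(-16 + 0)*147 = -13*(-16)*147 = 208*147 = 30576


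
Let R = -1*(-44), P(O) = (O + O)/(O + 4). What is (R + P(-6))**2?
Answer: 2500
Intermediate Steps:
P(O) = 2*O/(4 + O) (P(O) = (2*O)/(4 + O) = 2*O/(4 + O))
R = 44
(R + P(-6))**2 = (44 + 2*(-6)/(4 - 6))**2 = (44 + 2*(-6)/(-2))**2 = (44 + 2*(-6)*(-1/2))**2 = (44 + 6)**2 = 50**2 = 2500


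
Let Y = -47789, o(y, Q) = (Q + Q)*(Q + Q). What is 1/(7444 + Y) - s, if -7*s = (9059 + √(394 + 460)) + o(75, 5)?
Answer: 369519848/282415 + √854/7 ≈ 1312.6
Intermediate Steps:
o(y, Q) = 4*Q² (o(y, Q) = (2*Q)*(2*Q) = 4*Q²)
s = -9159/7 - √854/7 (s = -((9059 + √(394 + 460)) + 4*5²)/7 = -((9059 + √854) + 4*25)/7 = -((9059 + √854) + 100)/7 = -(9159 + √854)/7 = -9159/7 - √854/7 ≈ -1312.6)
1/(7444 + Y) - s = 1/(7444 - 47789) - (-9159/7 - √854/7) = 1/(-40345) + (9159/7 + √854/7) = -1/40345 + (9159/7 + √854/7) = 369519848/282415 + √854/7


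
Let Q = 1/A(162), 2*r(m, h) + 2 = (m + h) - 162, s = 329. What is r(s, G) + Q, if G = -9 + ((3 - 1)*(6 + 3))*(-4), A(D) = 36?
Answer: 1513/36 ≈ 42.028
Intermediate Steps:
G = -81 (G = -9 + (2*9)*(-4) = -9 + 18*(-4) = -9 - 72 = -81)
r(m, h) = -82 + h/2 + m/2 (r(m, h) = -1 + ((m + h) - 162)/2 = -1 + ((h + m) - 162)/2 = -1 + (-162 + h + m)/2 = -1 + (-81 + h/2 + m/2) = -82 + h/2 + m/2)
Q = 1/36 ≈ 0.027778
r(s, G) + Q = (-82 + (1/2)*(-81) + (1/2)*329) + 1/36 = (-82 - 81/2 + 329/2) + 1/36 = 42 + 1/36 = 1513/36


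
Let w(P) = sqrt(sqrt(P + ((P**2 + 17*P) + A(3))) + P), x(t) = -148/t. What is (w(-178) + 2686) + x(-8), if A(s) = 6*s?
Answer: 5409/2 + sqrt(-178 + sqrt(28498)) ≈ 2704.5 + 3.0309*I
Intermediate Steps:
w(P) = sqrt(P + sqrt(18 + P**2 + 18*P)) (w(P) = sqrt(sqrt(P + ((P**2 + 17*P) + 6*3)) + P) = sqrt(sqrt(P + ((P**2 + 17*P) + 18)) + P) = sqrt(sqrt(P + (18 + P**2 + 17*P)) + P) = sqrt(sqrt(18 + P**2 + 18*P) + P) = sqrt(P + sqrt(18 + P**2 + 18*P)))
(w(-178) + 2686) + x(-8) = (sqrt(-178 + sqrt(18 + (-178)**2 + 18*(-178))) + 2686) - 148/(-8) = (sqrt(-178 + sqrt(18 + 31684 - 3204)) + 2686) - 148*(-1/8) = (sqrt(-178 + sqrt(28498)) + 2686) + 37/2 = (2686 + sqrt(-178 + sqrt(28498))) + 37/2 = 5409/2 + sqrt(-178 + sqrt(28498))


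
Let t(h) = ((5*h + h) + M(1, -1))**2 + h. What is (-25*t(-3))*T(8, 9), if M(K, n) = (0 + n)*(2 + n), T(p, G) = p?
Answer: -71600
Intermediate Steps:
M(K, n) = n*(2 + n)
t(h) = h + (-1 + 6*h)**2 (t(h) = ((5*h + h) - (2 - 1))**2 + h = (6*h - 1*1)**2 + h = (6*h - 1)**2 + h = (-1 + 6*h)**2 + h = h + (-1 + 6*h)**2)
(-25*t(-3))*T(8, 9) = -25*(-3 + (-1 + 6*(-3))**2)*8 = -25*(-3 + (-1 - 18)**2)*8 = -25*(-3 + (-19)**2)*8 = -25*(-3 + 361)*8 = -25*358*8 = -8950*8 = -71600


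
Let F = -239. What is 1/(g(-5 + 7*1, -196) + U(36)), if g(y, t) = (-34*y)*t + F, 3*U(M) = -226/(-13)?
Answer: 39/510697 ≈ 7.6366e-5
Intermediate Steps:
U(M) = 226/39 (U(M) = (-226/(-13))/3 = (-226*(-1/13))/3 = (1/3)*(226/13) = 226/39)
g(y, t) = -239 - 34*t*y (g(y, t) = (-34*y)*t - 239 = -34*t*y - 239 = -239 - 34*t*y)
1/(g(-5 + 7*1, -196) + U(36)) = 1/((-239 - 34*(-196)*(-5 + 7*1)) + 226/39) = 1/((-239 - 34*(-196)*(-5 + 7)) + 226/39) = 1/((-239 - 34*(-196)*2) + 226/39) = 1/((-239 + 13328) + 226/39) = 1/(13089 + 226/39) = 1/(510697/39) = 39/510697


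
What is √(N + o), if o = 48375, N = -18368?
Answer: √30007 ≈ 173.23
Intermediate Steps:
√(N + o) = √(-18368 + 48375) = √30007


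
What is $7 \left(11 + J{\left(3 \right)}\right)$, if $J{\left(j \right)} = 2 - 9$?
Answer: $28$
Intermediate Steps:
$J{\left(j \right)} = -7$ ($J{\left(j \right)} = 2 - 9 = -7$)
$7 \left(11 + J{\left(3 \right)}\right) = 7 \left(11 - 7\right) = 7 \cdot 4 = 28$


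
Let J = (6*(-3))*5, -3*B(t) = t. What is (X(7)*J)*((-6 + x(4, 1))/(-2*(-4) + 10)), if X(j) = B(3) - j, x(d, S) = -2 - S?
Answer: -360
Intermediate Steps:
B(t) = -t/3
X(j) = -1 - j (X(j) = -⅓*3 - j = -1 - j)
J = -90 (J = -18*5 = -90)
(X(7)*J)*((-6 + x(4, 1))/(-2*(-4) + 10)) = ((-1 - 1*7)*(-90))*((-6 + (-2 - 1*1))/(-2*(-4) + 10)) = ((-1 - 7)*(-90))*((-6 + (-2 - 1))/(8 + 10)) = (-8*(-90))*((-6 - 3)/18) = 720*(-9*1/18) = 720*(-½) = -360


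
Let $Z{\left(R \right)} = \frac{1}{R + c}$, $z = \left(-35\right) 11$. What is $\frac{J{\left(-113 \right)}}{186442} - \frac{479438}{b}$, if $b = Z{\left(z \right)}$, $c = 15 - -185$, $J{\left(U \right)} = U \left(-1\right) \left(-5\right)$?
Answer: $\frac{16536665224695}{186442} \approx 8.8696 \cdot 10^{7}$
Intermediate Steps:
$J{\left(U \right)} = 5 U$ ($J{\left(U \right)} = - U \left(-5\right) = 5 U$)
$z = -385$
$c = 200$ ($c = 15 + 185 = 200$)
$Z{\left(R \right)} = \frac{1}{200 + R}$ ($Z{\left(R \right)} = \frac{1}{R + 200} = \frac{1}{200 + R}$)
$b = - \frac{1}{185}$ ($b = \frac{1}{200 - 385} = \frac{1}{-185} = - \frac{1}{185} \approx -0.0054054$)
$\frac{J{\left(-113 \right)}}{186442} - \frac{479438}{b} = \frac{5 \left(-113\right)}{186442} - \frac{479438}{- \frac{1}{185}} = \left(-565\right) \frac{1}{186442} - -88696030 = - \frac{565}{186442} + 88696030 = \frac{16536665224695}{186442}$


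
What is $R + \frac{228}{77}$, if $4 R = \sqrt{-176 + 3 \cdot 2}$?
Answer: $\frac{228}{77} + \frac{i \sqrt{170}}{4} \approx 2.961 + 3.2596 i$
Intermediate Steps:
$R = \frac{i \sqrt{170}}{4}$ ($R = \frac{\sqrt{-176 + 3 \cdot 2}}{4} = \frac{\sqrt{-176 + 6}}{4} = \frac{\sqrt{-170}}{4} = \frac{i \sqrt{170}}{4} \approx 3.2596 i$)
$R + \frac{228}{77} = \frac{i \sqrt{170}}{4} + \frac{228}{77} = \frac{228}{77} + \frac{i \sqrt{170}}{4}$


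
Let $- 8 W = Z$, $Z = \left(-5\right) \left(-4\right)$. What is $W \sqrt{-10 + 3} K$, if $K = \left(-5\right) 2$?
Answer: $25 i \sqrt{7} \approx 66.144 i$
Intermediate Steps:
$Z = 20$
$K = -10$
$W = - \frac{5}{2}$ ($W = \left(- \frac{1}{8}\right) 20 = - \frac{5}{2} \approx -2.5$)
$W \sqrt{-10 + 3} K = - \frac{5 \sqrt{-10 + 3}}{2} \left(-10\right) = - \frac{5 \sqrt{-7}}{2} \left(-10\right) = - \frac{5 i \sqrt{7}}{2} \left(-10\right) = 25 i \sqrt{7}$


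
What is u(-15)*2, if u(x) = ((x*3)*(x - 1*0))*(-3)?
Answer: -4050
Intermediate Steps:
u(x) = -9*x² (u(x) = ((3*x)*(x + 0))*(-3) = ((3*x)*x)*(-3) = (3*x²)*(-3) = -9*x²)
u(-15)*2 = -9*(-15)²*2 = -9*225*2 = -2025*2 = -4050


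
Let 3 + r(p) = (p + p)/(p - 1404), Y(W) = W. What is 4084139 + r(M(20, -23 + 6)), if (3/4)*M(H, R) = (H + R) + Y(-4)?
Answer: 2152339673/527 ≈ 4.0841e+6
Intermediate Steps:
M(H, R) = -16/3 + 4*H/3 + 4*R/3 (M(H, R) = 4*((H + R) - 4)/3 = 4*(-4 + H + R)/3 = -16/3 + 4*H/3 + 4*R/3)
r(p) = -3 + 2*p/(-1404 + p) (r(p) = -3 + (p + p)/(p - 1404) = -3 + (2*p)/(-1404 + p) = -3 + 2*p/(-1404 + p))
4084139 + r(M(20, -23 + 6)) = 4084139 + (4212 - (-16/3 + (4/3)*20 + 4*(-23 + 6)/3))/(-1404 + (-16/3 + (4/3)*20 + 4*(-23 + 6)/3)) = 4084139 + (4212 - (-16/3 + 80/3 + (4/3)*(-17)))/(-1404 + (-16/3 + 80/3 + (4/3)*(-17))) = 4084139 + (4212 - (-16/3 + 80/3 - 68/3))/(-1404 + (-16/3 + 80/3 - 68/3)) = 4084139 + (4212 - 1*(-4/3))/(-1404 - 4/3) = 4084139 + (4212 + 4/3)/(-4216/3) = 4084139 - 3/4216*12640/3 = 4084139 - 1580/527 = 2152339673/527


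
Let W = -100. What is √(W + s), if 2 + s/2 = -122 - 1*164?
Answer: 26*I ≈ 26.0*I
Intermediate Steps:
s = -576 (s = -4 + 2*(-122 - 1*164) = -4 + 2*(-122 - 164) = -4 + 2*(-286) = -4 - 572 = -576)
√(W + s) = √(-100 - 576) = √(-676) = 26*I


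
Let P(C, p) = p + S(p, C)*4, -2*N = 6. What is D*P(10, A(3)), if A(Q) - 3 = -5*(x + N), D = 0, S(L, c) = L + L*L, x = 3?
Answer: 0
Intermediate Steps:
N = -3 (N = -½*6 = -3)
S(L, c) = L + L²
A(Q) = 3 (A(Q) = 3 - 5*(3 - 3) = 3 - 5*0 = 3 + 0 = 3)
P(C, p) = p + 4*p*(1 + p) (P(C, p) = p + (p*(1 + p))*4 = p + 4*p*(1 + p))
D*P(10, A(3)) = 0*(3*(5 + 4*3)) = 0*(3*(5 + 12)) = 0*(3*17) = 0*51 = 0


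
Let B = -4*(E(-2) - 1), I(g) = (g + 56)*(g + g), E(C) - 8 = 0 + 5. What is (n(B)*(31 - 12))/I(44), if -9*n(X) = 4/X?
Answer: 19/950400 ≈ 1.9992e-5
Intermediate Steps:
E(C) = 13 (E(C) = 8 + (0 + 5) = 8 + 5 = 13)
I(g) = 2*g*(56 + g) (I(g) = (56 + g)*(2*g) = 2*g*(56 + g))
B = -48 (B = -4*(13 - 1) = -4*12 = -48)
n(X) = -4/(9*X)
(n(B)*(31 - 12))/I(44) = ((-4/9/(-48))*(31 - 12))/((2*44*(56 + 44))) = (-4/9*(-1/48)*19)/((2*44*100)) = ((1/108)*19)/8800 = (19/108)*(1/8800) = 19/950400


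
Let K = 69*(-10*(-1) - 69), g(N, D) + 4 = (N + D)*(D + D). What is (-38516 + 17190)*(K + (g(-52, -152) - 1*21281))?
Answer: -781811160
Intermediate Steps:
g(N, D) = -4 + 2*D*(D + N) (g(N, D) = -4 + (N + D)*(D + D) = -4 + (D + N)*(2*D) = -4 + 2*D*(D + N))
K = -4071 (K = 69*(10 - 69) = 69*(-59) = -4071)
(-38516 + 17190)*(K + (g(-52, -152) - 1*21281)) = (-38516 + 17190)*(-4071 + ((-4 + 2*(-152)² + 2*(-152)*(-52)) - 1*21281)) = -21326*(-4071 + ((-4 + 2*23104 + 15808) - 21281)) = -21326*(-4071 + ((-4 + 46208 + 15808) - 21281)) = -21326*(-4071 + (62012 - 21281)) = -21326*(-4071 + 40731) = -21326*36660 = -781811160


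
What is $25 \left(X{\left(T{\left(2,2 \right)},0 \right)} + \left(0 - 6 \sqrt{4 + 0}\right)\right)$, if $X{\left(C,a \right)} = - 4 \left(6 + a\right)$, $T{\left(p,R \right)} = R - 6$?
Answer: $-900$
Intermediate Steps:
$T{\left(p,R \right)} = -6 + R$ ($T{\left(p,R \right)} = R - 6 = -6 + R$)
$X{\left(C,a \right)} = -24 - 4 a$
$25 \left(X{\left(T{\left(2,2 \right)},0 \right)} + \left(0 - 6 \sqrt{4 + 0}\right)\right) = 25 \left(\left(-24 - 0\right) + \left(0 - 6 \sqrt{4 + 0}\right)\right) = 25 \left(\left(-24 + 0\right) + \left(0 - 6 \sqrt{4}\right)\right) = 25 \left(-24 + \left(0 - 12\right)\right) = 25 \left(-24 - 12\right) = 25 \left(-36\right) = -900$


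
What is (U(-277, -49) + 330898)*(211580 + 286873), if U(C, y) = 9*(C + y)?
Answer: 163474639692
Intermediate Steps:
U(C, y) = 9*C + 9*y
(U(-277, -49) + 330898)*(211580 + 286873) = ((9*(-277) + 9*(-49)) + 330898)*(211580 + 286873) = ((-2493 - 441) + 330898)*498453 = (-2934 + 330898)*498453 = 327964*498453 = 163474639692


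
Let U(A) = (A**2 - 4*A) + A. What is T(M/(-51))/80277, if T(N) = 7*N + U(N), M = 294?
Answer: 980/7733351 ≈ 0.00012672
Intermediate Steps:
U(A) = A**2 - 3*A
T(N) = 7*N + N*(-3 + N)
T(M/(-51))/80277 = ((294/(-51))*(4 + 294/(-51)))/80277 = ((294*(-1/51))*(4 + 294*(-1/51)))*(1/80277) = -98*(4 - 98/17)/17*(1/80277) = -98/17*(-30/17)*(1/80277) = (2940/289)*(1/80277) = 980/7733351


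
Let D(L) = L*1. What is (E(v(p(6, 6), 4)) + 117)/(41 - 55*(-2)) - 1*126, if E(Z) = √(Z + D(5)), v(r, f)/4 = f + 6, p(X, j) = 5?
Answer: -18909/151 + 3*√5/151 ≈ -125.18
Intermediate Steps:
v(r, f) = 24 + 4*f (v(r, f) = 4*(f + 6) = 4*(6 + f) = 24 + 4*f)
D(L) = L
E(Z) = √(5 + Z) (E(Z) = √(Z + 5) = √(5 + Z))
(E(v(p(6, 6), 4)) + 117)/(41 - 55*(-2)) - 1*126 = (√(5 + (24 + 4*4)) + 117)/(41 - 55*(-2)) - 1*126 = (√(5 + (24 + 16)) + 117)/(41 + 110) - 126 = (√(5 + 40) + 117)/151 - 126 = (√45 + 117)*(1/151) - 126 = (3*√5 + 117)*(1/151) - 126 = (117 + 3*√5)*(1/151) - 126 = (117/151 + 3*√5/151) - 126 = -18909/151 + 3*√5/151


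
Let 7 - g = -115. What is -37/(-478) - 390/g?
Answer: -90953/29158 ≈ -3.1193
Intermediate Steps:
g = 122 (g = 7 - 1*(-115) = 7 + 115 = 122)
-37/(-478) - 390/g = -37/(-478) - 390/122 = -37*(-1/478) - 390*1/122 = 37/478 - 195/61 = -90953/29158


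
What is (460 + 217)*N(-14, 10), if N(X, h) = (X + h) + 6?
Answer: 1354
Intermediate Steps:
N(X, h) = 6 + X + h
(460 + 217)*N(-14, 10) = (460 + 217)*(6 - 14 + 10) = 677*2 = 1354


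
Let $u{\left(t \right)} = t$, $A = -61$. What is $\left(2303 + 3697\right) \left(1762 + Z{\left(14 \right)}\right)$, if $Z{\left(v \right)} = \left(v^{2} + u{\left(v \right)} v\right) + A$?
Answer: $12558000$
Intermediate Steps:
$Z{\left(v \right)} = -61 + 2 v^{2}$ ($Z{\left(v \right)} = \left(v^{2} + v v\right) - 61 = \left(v^{2} + v^{2}\right) - 61 = 2 v^{2} - 61 = -61 + 2 v^{2}$)
$\left(2303 + 3697\right) \left(1762 + Z{\left(14 \right)}\right) = \left(2303 + 3697\right) \left(1762 - \left(61 - 2 \cdot 14^{2}\right)\right) = 6000 \left(1762 + \left(-61 + 2 \cdot 196\right)\right) = 6000 \left(1762 + \left(-61 + 392\right)\right) = 6000 \left(1762 + 331\right) = 6000 \cdot 2093 = 12558000$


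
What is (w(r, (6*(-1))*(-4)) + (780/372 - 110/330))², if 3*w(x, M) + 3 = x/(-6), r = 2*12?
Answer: 2809/8649 ≈ 0.32478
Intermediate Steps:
r = 24
w(x, M) = -1 - x/18 (w(x, M) = -1 + (x/(-6))/3 = -1 + (x*(-⅙))/3 = -1 + (-x/6)/3 = -1 - x/18)
(w(r, (6*(-1))*(-4)) + (780/372 - 110/330))² = ((-1 - 1/18*24) + (780/372 - 110/330))² = ((-1 - 4/3) + (780*(1/372) - 110*1/330))² = (-7/3 + (65/31 - ⅓))² = (-7/3 + 164/93)² = (-53/93)² = 2809/8649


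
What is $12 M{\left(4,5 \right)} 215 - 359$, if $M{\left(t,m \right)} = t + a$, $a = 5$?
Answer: $22861$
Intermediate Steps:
$M{\left(t,m \right)} = 5 + t$ ($M{\left(t,m \right)} = t + 5 = 5 + t$)
$12 M{\left(4,5 \right)} 215 - 359 = 12 \left(5 + 4\right) 215 - 359 = 12 \cdot 9 \cdot 215 - 359 = 108 \cdot 215 - 359 = 23220 - 359 = 22861$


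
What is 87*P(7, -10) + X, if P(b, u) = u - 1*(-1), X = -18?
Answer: -801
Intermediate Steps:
P(b, u) = 1 + u (P(b, u) = u + 1 = 1 + u)
87*P(7, -10) + X = 87*(1 - 10) - 18 = 87*(-9) - 18 = -783 - 18 = -801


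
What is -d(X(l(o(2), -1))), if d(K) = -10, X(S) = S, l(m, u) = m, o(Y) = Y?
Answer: 10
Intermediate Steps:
-d(X(l(o(2), -1))) = -1*(-10) = 10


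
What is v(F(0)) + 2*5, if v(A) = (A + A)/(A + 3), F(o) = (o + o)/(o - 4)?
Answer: 10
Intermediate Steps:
F(o) = 2*o/(-4 + o) (F(o) = (2*o)/(-4 + o) = 2*o/(-4 + o))
v(A) = 2*A/(3 + A) (v(A) = (2*A)/(3 + A) = 2*A/(3 + A))
v(F(0)) + 2*5 = 2*(2*0/(-4 + 0))/(3 + 2*0/(-4 + 0)) + 2*5 = 2*(2*0/(-4))/(3 + 2*0/(-4)) + 10 = 2*(2*0*(-1/4))/(3 + 2*0*(-1/4)) + 10 = 2*0/(3 + 0) + 10 = 2*0/3 + 10 = 2*0*(1/3) + 10 = 0 + 10 = 10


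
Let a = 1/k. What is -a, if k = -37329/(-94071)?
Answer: -31357/12443 ≈ -2.5201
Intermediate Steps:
k = 12443/31357 (k = -37329*(-1/94071) = 12443/31357 ≈ 0.39682)
a = 31357/12443 (a = 1/(12443/31357) = 31357/12443 ≈ 2.5201)
-a = -1*31357/12443 = -31357/12443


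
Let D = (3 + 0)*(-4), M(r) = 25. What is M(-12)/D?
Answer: -25/12 ≈ -2.0833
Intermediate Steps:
D = -12 (D = 3*(-4) = -12)
M(-12)/D = 25/(-12) = 25*(-1/12) = -25/12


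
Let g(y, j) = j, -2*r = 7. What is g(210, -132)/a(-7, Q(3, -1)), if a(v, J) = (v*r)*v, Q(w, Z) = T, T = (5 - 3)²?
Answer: 264/343 ≈ 0.76968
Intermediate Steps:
r = -7/2 (r = -½*7 = -7/2 ≈ -3.5000)
T = 4 (T = 2² = 4)
Q(w, Z) = 4
a(v, J) = -7*v²/2 (a(v, J) = (v*(-7/2))*v = (-7*v/2)*v = -7*v²/2)
g(210, -132)/a(-7, Q(3, -1)) = -132/((-7/2*(-7)²)) = -132/((-7/2*49)) = -132/(-343/2) = -132*(-2/343) = 264/343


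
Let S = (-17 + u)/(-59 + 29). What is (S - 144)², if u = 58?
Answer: 19018321/900 ≈ 21131.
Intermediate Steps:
S = -41/30 (S = (-17 + 58)/(-59 + 29) = 41/(-30) = 41*(-1/30) = -41/30 ≈ -1.3667)
(S - 144)² = (-41/30 - 144)² = (-4361/30)² = 19018321/900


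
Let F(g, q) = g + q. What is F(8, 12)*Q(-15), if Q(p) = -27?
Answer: -540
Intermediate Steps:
F(8, 12)*Q(-15) = (8 + 12)*(-27) = 20*(-27) = -540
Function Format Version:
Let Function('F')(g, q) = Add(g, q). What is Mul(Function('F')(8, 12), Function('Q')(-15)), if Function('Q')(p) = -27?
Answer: -540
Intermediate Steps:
Mul(Function('F')(8, 12), Function('Q')(-15)) = Mul(Add(8, 12), -27) = Mul(20, -27) = -540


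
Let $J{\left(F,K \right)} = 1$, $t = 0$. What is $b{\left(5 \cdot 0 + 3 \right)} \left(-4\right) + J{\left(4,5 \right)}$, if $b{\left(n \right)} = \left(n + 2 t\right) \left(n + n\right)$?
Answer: $-71$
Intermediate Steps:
$b{\left(n \right)} = 2 n^{2}$ ($b{\left(n \right)} = \left(n + 2 \cdot 0\right) \left(n + n\right) = \left(n + 0\right) 2 n = n 2 n = 2 n^{2}$)
$b{\left(5 \cdot 0 + 3 \right)} \left(-4\right) + J{\left(4,5 \right)} = 2 \left(5 \cdot 0 + 3\right)^{2} \left(-4\right) + 1 = 2 \left(0 + 3\right)^{2} \left(-4\right) + 1 = 2 \cdot 3^{2} \left(-4\right) + 1 = 2 \cdot 9 \left(-4\right) + 1 = 18 \left(-4\right) + 1 = -72 + 1 = -71$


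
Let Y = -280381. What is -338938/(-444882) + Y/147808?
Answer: -37319356069/32878559328 ≈ -1.1351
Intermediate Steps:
-338938/(-444882) + Y/147808 = -338938/(-444882) - 280381/147808 = -338938*(-1/444882) - 280381*1/147808 = 169469/222441 - 280381/147808 = -37319356069/32878559328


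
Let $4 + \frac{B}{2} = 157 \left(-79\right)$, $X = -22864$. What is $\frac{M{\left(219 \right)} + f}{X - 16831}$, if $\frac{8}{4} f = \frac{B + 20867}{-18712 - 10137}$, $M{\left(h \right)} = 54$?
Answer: $- \frac{3119639}{2290322110} \approx -0.0013621$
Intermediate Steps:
$B = -24814$ ($B = -8 + 2 \cdot 157 \left(-79\right) = -8 + 2 \left(-12403\right) = -8 - 24806 = -24814$)
$f = \frac{3947}{57698}$ ($f = \frac{\left(-24814 + 20867\right) \frac{1}{-18712 - 10137}}{2} = \frac{\left(-3947\right) \frac{1}{-28849}}{2} = \frac{\left(-3947\right) \left(- \frac{1}{28849}\right)}{2} = \frac{1}{2} \cdot \frac{3947}{28849} = \frac{3947}{57698} \approx 0.068408$)
$\frac{M{\left(219 \right)} + f}{X - 16831} = \frac{54 + \frac{3947}{57698}}{-22864 - 16831} = \frac{3119639}{57698 \left(-39695\right)} = \frac{3119639}{57698} \left(- \frac{1}{39695}\right) = - \frac{3119639}{2290322110}$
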